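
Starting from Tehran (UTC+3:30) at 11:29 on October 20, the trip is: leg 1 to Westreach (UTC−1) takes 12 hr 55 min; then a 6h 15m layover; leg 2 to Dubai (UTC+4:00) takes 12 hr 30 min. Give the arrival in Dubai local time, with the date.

19:39 on Oct 21

Convert departure to UTC: 11:29 − 3:30 = 07:59 UTC on Oct 20.
Add 12 hours and 55 minutes leg 1 → 20:54 UTC.
Add 6 hours 15 minutes layover in Westreach → 03:09 UTC (Oct 21).
Add 12 hours 30 minutes leg 2 → 15:39 UTC.
Dubai is UTC+4:00, so local arrival = 15:39 + 4:00 = 19:39 on Oct 21.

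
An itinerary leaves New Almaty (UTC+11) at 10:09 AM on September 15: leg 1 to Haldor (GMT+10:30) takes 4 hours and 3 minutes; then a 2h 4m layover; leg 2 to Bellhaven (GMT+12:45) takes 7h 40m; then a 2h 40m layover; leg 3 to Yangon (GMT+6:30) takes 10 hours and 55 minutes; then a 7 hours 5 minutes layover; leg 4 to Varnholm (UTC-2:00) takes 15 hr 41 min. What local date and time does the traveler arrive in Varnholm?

11:17 PM on Sep 16

Convert departure to UTC: 10:09 AM − 11:00 = 11:09 PM UTC on Sep 14.
Add 4 hours 3 minutes leg 1 → 3:12 AM UTC (Sep 15).
Add 2 hours 4 minutes layover in Haldor → 5:16 AM UTC.
Add 7 hours and 40 minutes leg 2 → 12:56 PM UTC.
Add 2 hours and 40 minutes layover in Bellhaven → 3:36 PM UTC.
Add 10 hours 55 minutes leg 3 → 2:31 AM UTC (Sep 16).
Add 7 hours and 5 minutes layover in Yangon → 9:36 AM UTC.
Add 15 hours and 41 minutes leg 4 → 1:17 AM UTC (Sep 17).
Varnholm is UTC−2:00, so local arrival = 1:17 AM − 2:00 = 11:17 PM on Sep 16.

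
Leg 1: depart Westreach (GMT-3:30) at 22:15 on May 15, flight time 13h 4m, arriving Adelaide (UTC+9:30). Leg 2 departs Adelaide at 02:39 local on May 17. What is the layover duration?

2 hours 20 minutes

Convert departure to UTC: 22:15 + 3:30 = 01:45 UTC on May 16.
Add 13 hours and 4 minutes flight time → 14:49 UTC.
Adelaide is UTC+9:30, so local arrival = 14:49 + 9:30 = 00:19 on May 17.
Layover = 02:39 − 00:19 = 2 hours 20 minutes.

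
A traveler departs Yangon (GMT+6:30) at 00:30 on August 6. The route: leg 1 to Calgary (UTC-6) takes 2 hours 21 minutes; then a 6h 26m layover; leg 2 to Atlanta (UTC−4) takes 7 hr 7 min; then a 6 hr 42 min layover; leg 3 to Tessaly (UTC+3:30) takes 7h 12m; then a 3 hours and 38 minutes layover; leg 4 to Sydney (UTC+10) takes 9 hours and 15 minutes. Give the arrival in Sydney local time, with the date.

22:41 on August 7

Convert departure to UTC: 00:30 − 6:30 = 18:00 UTC on Aug 5.
Add 2 hours and 21 minutes leg 1 → 20:21 UTC.
Add 6 hours 26 minutes layover in Calgary → 02:47 UTC (Aug 6).
Add 7 hours 7 minutes leg 2 → 09:54 UTC.
Add 6 hours 42 minutes layover in Atlanta → 16:36 UTC.
Add 7 hours 12 minutes leg 3 → 23:48 UTC.
Add 3 hours 38 minutes layover in Tessaly → 03:26 UTC (Aug 7).
Add 9 hours 15 minutes leg 4 → 12:41 UTC.
Sydney is UTC+10:00, so local arrival = 12:41 + 10:00 = 22:41 on Aug 7.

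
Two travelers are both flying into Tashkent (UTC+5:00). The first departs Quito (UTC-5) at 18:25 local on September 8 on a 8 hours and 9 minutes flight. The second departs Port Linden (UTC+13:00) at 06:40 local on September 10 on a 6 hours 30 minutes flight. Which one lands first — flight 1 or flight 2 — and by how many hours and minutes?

the first, by 16 hours 36 minutes

Flight 1 in UTC: 18:25 + 5:00 = 23:25 on Sep 8.
+8 hours and 9 minutes → arrive 07:34 UTC on Sep 9.
Flight 2 in UTC: 06:40 − 13:00 = 17:40 on Sep 9.
+6 hours 30 minutes → arrive 00:10 UTC on Sep 10.
Flight 1 lands earlier by 16 hours 36 minutes.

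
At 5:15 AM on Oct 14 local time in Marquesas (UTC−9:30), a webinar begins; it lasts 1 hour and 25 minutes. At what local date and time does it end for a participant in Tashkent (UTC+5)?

Convert start to UTC: 5:15 AM + 9:30 = 2:45 PM UTC on Oct 14.
Add 1 hour and 25 minutes duration → 4:10 PM UTC.
Tashkent is UTC+5:00, so local end time = 4:10 PM + 5:00 = 9:10 PM on Oct 14.

9:10 PM on October 14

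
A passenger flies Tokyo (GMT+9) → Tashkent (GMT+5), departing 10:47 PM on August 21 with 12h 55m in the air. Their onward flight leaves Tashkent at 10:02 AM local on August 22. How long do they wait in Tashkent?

2 hours 20 minutes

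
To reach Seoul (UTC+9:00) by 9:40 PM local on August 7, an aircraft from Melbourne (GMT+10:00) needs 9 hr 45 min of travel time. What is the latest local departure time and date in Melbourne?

Target arrival in UTC: 9:40 PM − 9:00 = 12:40 PM on Aug 7.
Subtract 9 hours 45 minutes → departure 2:55 AM UTC on Aug 7.
Melbourne is UTC+10:00: 2:55 AM + 10:00 = 12:55 PM on Aug 7.

12:55 PM on August 7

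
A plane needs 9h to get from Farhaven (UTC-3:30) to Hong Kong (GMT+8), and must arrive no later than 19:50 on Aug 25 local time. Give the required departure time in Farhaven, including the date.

23:20 on August 24

Target arrival in UTC: 19:50 − 8:00 = 11:50 on Aug 25.
Subtract 9 hours → departure 02:50 UTC on Aug 25.
Farhaven is UTC−3:30: 02:50 − 3:30 = 23:20 on Aug 24.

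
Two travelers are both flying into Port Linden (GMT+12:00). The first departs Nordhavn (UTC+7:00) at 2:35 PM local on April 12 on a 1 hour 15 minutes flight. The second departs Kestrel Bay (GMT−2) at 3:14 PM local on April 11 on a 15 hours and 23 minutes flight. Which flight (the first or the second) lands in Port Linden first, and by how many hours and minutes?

the second, by 13 minutes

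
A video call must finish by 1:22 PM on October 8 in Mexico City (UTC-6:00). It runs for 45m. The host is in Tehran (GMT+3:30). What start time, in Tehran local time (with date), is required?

Target end time in UTC: 1:22 PM + 6:00 = 7:22 PM on Oct 8.
Subtract 45 minutes → start 6:37 PM UTC on Oct 8.
Tehran is UTC+3:30: 6:37 PM + 3:30 = 10:07 PM on Oct 8.

10:07 PM on October 8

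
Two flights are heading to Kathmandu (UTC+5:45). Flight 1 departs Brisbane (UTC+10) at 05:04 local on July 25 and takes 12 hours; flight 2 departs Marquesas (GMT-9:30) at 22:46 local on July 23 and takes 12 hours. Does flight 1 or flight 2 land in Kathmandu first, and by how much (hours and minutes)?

the second, by 10 hours 48 minutes

Flight 1 in UTC: 05:04 − 10:00 = 19:04 on Jul 24.
+12 hours → arrive 07:04 UTC on Jul 25.
Flight 2 in UTC: 22:46 + 9:30 = 08:16 on Jul 24.
+12 hours → arrive 20:16 UTC on Jul 24.
Flight 2 lands earlier by 10 hours 48 minutes.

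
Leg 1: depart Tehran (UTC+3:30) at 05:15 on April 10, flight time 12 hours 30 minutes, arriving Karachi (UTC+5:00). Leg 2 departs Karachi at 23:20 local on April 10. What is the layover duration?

Convert departure to UTC: 05:15 − 3:30 = 01:45 UTC on Apr 10.
Add 12 hours and 30 minutes flight time → 14:15 UTC.
Karachi is UTC+5:00, so local arrival = 14:15 + 5:00 = 19:15 on Apr 10.
Layover = 23:20 − 19:15 = 4 hours 5 minutes.

4 hours 5 minutes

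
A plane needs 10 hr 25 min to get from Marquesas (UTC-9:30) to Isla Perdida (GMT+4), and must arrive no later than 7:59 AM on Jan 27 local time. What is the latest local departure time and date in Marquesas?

8:04 AM on January 26

Target arrival in UTC: 7:59 AM − 4:00 = 3:59 AM on Jan 27.
Subtract 10 hours and 25 minutes → departure 5:34 PM UTC on Jan 26.
Marquesas is UTC−9:30: 5:34 PM − 9:30 = 8:04 AM on Jan 26.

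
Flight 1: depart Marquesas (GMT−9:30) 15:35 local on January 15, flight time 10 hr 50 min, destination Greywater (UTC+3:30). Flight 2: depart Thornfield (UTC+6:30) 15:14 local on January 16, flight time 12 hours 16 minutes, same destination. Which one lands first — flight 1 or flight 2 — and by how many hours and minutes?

Flight 1 in UTC: 15:35 + 9:30 = 01:05 on Jan 16.
+10 hours 50 minutes → arrive 11:55 UTC on Jan 16.
Flight 2 in UTC: 15:14 − 6:30 = 08:44 on Jan 16.
+12 hours 16 minutes → arrive 21:00 UTC on Jan 16.
Flight 1 lands earlier by 9 hours 5 minutes.

the first, by 9 hours 5 minutes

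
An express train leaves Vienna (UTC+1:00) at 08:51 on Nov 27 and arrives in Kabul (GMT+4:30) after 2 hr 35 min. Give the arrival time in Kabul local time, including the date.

14:56 on November 27

Kabul is 3:30 ahead of Vienna.
After 2 hours 35 minutes it is 11:26 in Vienna.
Shift by the zone difference: 11:26 + 3:30 = 14:56 on Nov 27 in Kabul.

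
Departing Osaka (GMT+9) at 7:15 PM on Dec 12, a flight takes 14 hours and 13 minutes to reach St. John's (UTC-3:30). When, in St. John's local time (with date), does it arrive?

Convert departure to UTC: 7:15 PM − 9:00 = 10:15 AM UTC on Dec 12.
Add 14 hours and 13 minutes travel time → 12:28 AM UTC (Dec 13).
St. John's is UTC−3:30, so local arrival = 12:28 AM − 3:30 = 8:58 PM on Dec 12.

8:58 PM on December 12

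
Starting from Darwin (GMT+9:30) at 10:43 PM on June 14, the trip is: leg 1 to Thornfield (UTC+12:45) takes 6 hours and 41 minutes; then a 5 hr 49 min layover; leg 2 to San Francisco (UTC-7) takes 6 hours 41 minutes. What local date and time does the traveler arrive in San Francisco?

1:24 AM on Jun 15

Convert departure to UTC: 10:43 PM − 9:30 = 1:13 PM UTC on Jun 14.
Add 6 hours and 41 minutes leg 1 → 7:54 PM UTC.
Add 5 hours 49 minutes layover in Thornfield → 1:43 AM UTC (Jun 15).
Add 6 hours and 41 minutes leg 2 → 8:24 AM UTC.
San Francisco is UTC−7:00, so local arrival = 8:24 AM − 7:00 = 1:24 AM on Jun 15.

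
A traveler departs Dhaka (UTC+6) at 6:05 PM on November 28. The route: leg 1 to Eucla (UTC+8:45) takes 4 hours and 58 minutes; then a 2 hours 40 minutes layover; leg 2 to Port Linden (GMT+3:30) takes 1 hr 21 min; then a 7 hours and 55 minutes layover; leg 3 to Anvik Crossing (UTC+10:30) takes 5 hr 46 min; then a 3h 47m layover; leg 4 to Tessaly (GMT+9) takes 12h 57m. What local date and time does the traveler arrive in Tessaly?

12:29 PM on Nov 30

Convert departure to UTC: 6:05 PM − 6:00 = 12:05 PM UTC on Nov 28.
Add 4 hours and 58 minutes leg 1 → 5:03 PM UTC.
Add 2 hours 40 minutes layover in Eucla → 7:43 PM UTC.
Add 1 hour 21 minutes leg 2 → 9:04 PM UTC.
Add 7 hours and 55 minutes layover in Port Linden → 4:59 AM UTC (Nov 29).
Add 5 hours and 46 minutes leg 3 → 10:45 AM UTC.
Add 3 hours and 47 minutes layover in Anvik Crossing → 2:32 PM UTC.
Add 12 hours 57 minutes leg 4 → 3:29 AM UTC (Nov 30).
Tessaly is UTC+9:00, so local arrival = 3:29 AM + 9:00 = 12:29 PM on Nov 30.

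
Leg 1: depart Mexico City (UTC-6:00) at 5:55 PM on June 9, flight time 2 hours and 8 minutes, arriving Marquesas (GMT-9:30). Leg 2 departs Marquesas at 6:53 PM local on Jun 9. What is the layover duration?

2 hours 20 minutes

Convert departure to UTC: 5:55 PM + 6:00 = 11:55 PM UTC on Jun 9.
Add 2 hours 8 minutes flight time → 2:03 AM UTC (Jun 10).
Marquesas is UTC−9:30, so local arrival = 2:03 AM − 9:30 = 4:33 PM on Jun 9.
Layover = 6:53 PM − 4:33 PM = 2 hours 20 minutes.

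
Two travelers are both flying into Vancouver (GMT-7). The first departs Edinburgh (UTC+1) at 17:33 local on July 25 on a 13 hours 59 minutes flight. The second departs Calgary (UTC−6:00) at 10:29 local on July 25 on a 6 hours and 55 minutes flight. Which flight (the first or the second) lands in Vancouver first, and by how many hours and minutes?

the second, by 7 hours 8 minutes

Flight 1 in UTC: 17:33 − 1:00 = 16:33 on Jul 25.
+13 hours 59 minutes → arrive 06:32 UTC on Jul 26.
Flight 2 in UTC: 10:29 + 6:00 = 16:29 on Jul 25.
+6 hours 55 minutes → arrive 23:24 UTC on Jul 25.
Flight 2 lands earlier by 7 hours 8 minutes.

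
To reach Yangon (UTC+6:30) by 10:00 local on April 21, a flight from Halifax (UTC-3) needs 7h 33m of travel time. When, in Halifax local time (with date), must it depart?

Target arrival in UTC: 10:00 − 6:30 = 03:30 on Apr 21.
Subtract 7 hours and 33 minutes → departure 19:57 UTC on Apr 20.
Halifax is UTC−3:00: 19:57 − 3:00 = 16:57 on Apr 20.

16:57 on April 20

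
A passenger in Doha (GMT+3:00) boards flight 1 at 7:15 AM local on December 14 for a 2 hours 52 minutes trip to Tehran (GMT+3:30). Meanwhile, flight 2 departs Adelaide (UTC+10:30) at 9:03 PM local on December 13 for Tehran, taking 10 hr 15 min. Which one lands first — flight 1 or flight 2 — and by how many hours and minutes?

the second, by 10 hours 19 minutes

Flight 1 in UTC: 7:15 AM − 3:00 = 4:15 AM on Dec 14.
+2 hours 52 minutes → arrive 7:07 AM UTC on Dec 14.
Flight 2 in UTC: 9:03 PM − 10:30 = 10:33 AM on Dec 13.
+10 hours 15 minutes → arrive 8:48 PM UTC on Dec 13.
Flight 2 lands earlier by 10 hours 19 minutes.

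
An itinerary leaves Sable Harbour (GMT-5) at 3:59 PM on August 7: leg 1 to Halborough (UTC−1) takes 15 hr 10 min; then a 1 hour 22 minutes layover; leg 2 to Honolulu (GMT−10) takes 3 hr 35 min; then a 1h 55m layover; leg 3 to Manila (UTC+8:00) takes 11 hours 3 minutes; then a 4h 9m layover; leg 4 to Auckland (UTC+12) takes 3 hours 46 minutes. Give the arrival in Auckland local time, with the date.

1:59 AM on August 10

Convert departure to UTC: 3:59 PM + 5:00 = 8:59 PM UTC on Aug 7.
Add 15 hours 10 minutes leg 1 → 12:09 PM UTC (Aug 8).
Add 1 hour 22 minutes layover in Halborough → 1:31 PM UTC.
Add 3 hours 35 minutes leg 2 → 5:06 PM UTC.
Add 1 hour 55 minutes layover in Honolulu → 7:01 PM UTC.
Add 11 hours and 3 minutes leg 3 → 6:04 AM UTC (Aug 9).
Add 4 hours and 9 minutes layover in Manila → 10:13 AM UTC.
Add 3 hours and 46 minutes leg 4 → 1:59 PM UTC.
Auckland is UTC+12:00, so local arrival = 1:59 PM + 12:00 = 1:59 AM on Aug 10.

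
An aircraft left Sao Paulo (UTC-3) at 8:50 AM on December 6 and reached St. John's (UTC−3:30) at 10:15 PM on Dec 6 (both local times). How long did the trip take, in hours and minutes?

Departure in UTC: 8:50 AM + 3:00 = 11:50 AM on Dec 6.
Arrival in UTC: 10:15 PM + 3:30 = 1:45 AM on Dec 7.
Elapsed = 1:45 AM − 11:50 AM (+1 day) = 13 hours 55 minutes.

13 hours 55 minutes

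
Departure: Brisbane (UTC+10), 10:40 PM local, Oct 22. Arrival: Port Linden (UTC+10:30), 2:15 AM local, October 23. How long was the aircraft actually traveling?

Departure in UTC: 10:40 PM − 10:00 = 12:40 PM on Oct 22.
Arrival in UTC: 2:15 AM − 10:30 = 3:45 PM on Oct 22.
Elapsed = 3:45 PM − 12:40 PM = 3 hours 5 minutes.

3 hours 5 minutes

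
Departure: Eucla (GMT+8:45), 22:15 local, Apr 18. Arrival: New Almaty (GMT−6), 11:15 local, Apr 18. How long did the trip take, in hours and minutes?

3 hours 45 minutes

New Almaty is 14:45 behind Eucla.
Clock-face elapsed time (ignoring zones) is −11 hours.
Actual elapsed = −11 hours + 14:45 = 3 hours 45 minutes.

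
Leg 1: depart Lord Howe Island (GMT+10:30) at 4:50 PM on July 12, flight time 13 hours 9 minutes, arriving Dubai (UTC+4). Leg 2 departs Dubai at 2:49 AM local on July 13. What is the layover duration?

3 hours 20 minutes

Convert departure to UTC: 4:50 PM − 10:30 = 6:20 AM UTC on Jul 12.
Add 13 hours 9 minutes flight time → 7:29 PM UTC.
Dubai is UTC+4:00, so local arrival = 7:29 PM + 4:00 = 11:29 PM on Jul 12.
Layover = 2:49 AM − 11:29 PM (+1 day) = 3 hours 20 minutes.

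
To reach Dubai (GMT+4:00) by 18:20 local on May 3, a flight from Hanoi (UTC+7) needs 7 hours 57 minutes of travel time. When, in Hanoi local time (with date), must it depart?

13:23 on May 3

Target arrival in UTC: 18:20 − 4:00 = 14:20 on May 3.
Subtract 7 hours and 57 minutes → departure 06:23 UTC on May 3.
Hanoi is UTC+7:00: 06:23 + 7:00 = 13:23 on May 3.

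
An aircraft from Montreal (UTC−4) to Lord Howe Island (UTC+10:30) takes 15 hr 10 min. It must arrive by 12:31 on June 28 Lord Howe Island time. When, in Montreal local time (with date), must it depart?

06:51 on June 27

Target arrival in UTC: 12:31 − 10:30 = 02:01 on Jun 28.
Subtract 15 hours and 10 minutes → departure 10:51 UTC on Jun 27.
Montreal is UTC−4:00: 10:51 − 4:00 = 06:51 on Jun 27.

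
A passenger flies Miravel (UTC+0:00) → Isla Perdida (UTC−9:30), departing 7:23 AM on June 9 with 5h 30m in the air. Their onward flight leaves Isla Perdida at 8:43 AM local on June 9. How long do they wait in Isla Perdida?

Miravel is at UTC+0, so departure is already 7:23 AM UTC on Jun 9.
Add 5 hours 30 minutes flight time → 12:53 PM UTC.
Isla Perdida is UTC−9:30, so local arrival = 12:53 PM − 9:30 = 3:23 AM on Jun 9.
Layover = 8:43 AM − 3:23 AM = 5 hours 20 minutes.

5 hours 20 minutes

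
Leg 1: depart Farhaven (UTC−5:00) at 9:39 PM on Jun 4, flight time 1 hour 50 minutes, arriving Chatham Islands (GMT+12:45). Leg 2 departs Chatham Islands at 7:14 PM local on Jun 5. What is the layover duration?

2 hours

Convert departure to UTC: 9:39 PM + 5:00 = 2:39 AM UTC on Jun 5.
Add 1 hour 50 minutes flight time → 4:29 AM UTC.
Chatham Islands is UTC+12:45, so local arrival = 4:29 AM + 12:45 = 5:14 PM on Jun 5.
Layover = 7:14 PM − 5:14 PM = 2 hours.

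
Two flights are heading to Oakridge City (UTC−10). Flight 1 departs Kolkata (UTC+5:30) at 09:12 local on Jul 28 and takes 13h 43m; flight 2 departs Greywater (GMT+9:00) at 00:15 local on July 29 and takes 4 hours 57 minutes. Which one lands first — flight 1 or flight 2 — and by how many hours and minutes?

the first, by 2 hours 47 minutes

Flight 1 in UTC: 09:12 − 5:30 = 03:42 on Jul 28.
+13 hours and 43 minutes → arrive 17:25 UTC on Jul 28.
Flight 2 in UTC: 00:15 − 9:00 = 15:15 on Jul 28.
+4 hours and 57 minutes → arrive 20:12 UTC on Jul 28.
Flight 1 lands earlier by 2 hours 47 minutes.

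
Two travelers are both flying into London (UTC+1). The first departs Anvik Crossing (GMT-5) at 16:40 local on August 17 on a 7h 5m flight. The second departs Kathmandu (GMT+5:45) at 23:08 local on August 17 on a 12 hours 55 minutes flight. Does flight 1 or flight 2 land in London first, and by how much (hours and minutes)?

Flight 1 in UTC: 16:40 + 5:00 = 21:40 on Aug 17.
+7 hours 5 minutes → arrive 04:45 UTC on Aug 18.
Flight 2 in UTC: 23:08 − 5:45 = 17:23 on Aug 17.
+12 hours 55 minutes → arrive 06:18 UTC on Aug 18.
Flight 1 lands earlier by 1 hour 33 minutes.

the first, by 1 hour 33 minutes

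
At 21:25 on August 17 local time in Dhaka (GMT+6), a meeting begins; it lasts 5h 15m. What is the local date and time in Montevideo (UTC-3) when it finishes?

Convert start to UTC: 21:25 − 6:00 = 15:25 UTC on Aug 17.
Add 5 hours and 15 minutes duration → 20:40 UTC.
Montevideo is UTC−3:00, so local end time = 20:40 − 3:00 = 17:40 on Aug 17.

17:40 on Aug 17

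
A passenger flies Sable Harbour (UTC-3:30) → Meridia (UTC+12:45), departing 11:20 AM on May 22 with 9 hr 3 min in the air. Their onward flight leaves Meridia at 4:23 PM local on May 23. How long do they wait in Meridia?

3 hours 45 minutes

Convert departure to UTC: 11:20 AM + 3:30 = 2:50 PM UTC on May 22.
Add 9 hours and 3 minutes flight time → 11:53 PM UTC.
Meridia is UTC+12:45, so local arrival = 11:53 PM + 12:45 = 12:38 PM on May 23.
Layover = 4:23 PM − 12:38 PM = 3 hours 45 minutes.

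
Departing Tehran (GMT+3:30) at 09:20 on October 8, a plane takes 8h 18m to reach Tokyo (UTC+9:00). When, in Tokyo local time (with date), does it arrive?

23:08 on October 8

Convert departure to UTC: 09:20 − 3:30 = 05:50 UTC on Oct 8.
Add 8 hours and 18 minutes travel time → 14:08 UTC.
Tokyo is UTC+9:00, so local arrival = 14:08 + 9:00 = 23:08 on Oct 8.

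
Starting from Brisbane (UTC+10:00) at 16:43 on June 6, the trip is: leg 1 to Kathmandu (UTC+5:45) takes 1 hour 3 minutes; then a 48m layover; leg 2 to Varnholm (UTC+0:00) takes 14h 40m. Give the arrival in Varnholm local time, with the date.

Convert departure to UTC: 16:43 − 10:00 = 06:43 UTC on Jun 6.
Add 1 hour and 3 minutes leg 1 → 07:46 UTC.
Add 48 minutes layover in Kathmandu → 08:34 UTC.
Add 14 hours 40 minutes leg 2 → 23:14 UTC.
Varnholm is UTC+0, so local arrival is the same: 23:14 on Jun 6.

23:14 on June 6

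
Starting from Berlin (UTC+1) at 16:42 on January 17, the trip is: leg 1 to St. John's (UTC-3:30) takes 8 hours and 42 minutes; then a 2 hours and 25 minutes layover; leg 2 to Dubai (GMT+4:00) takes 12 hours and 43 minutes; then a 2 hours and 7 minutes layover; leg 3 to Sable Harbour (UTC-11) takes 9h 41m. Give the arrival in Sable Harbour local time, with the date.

16:20 on January 18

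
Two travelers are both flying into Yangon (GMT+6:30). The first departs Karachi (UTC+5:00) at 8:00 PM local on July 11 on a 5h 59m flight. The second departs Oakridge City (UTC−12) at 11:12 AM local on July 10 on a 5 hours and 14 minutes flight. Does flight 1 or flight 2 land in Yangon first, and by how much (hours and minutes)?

the second, by 16 hours 33 minutes

Flight 1 in UTC: 8:00 PM − 5:00 = 3:00 PM on Jul 11.
+5 hours 59 minutes → arrive 8:59 PM UTC on Jul 11.
Flight 2 in UTC: 11:12 AM + 12:00 = 11:12 PM on Jul 10.
+5 hours 14 minutes → arrive 4:26 AM UTC on Jul 11.
Flight 2 lands earlier by 16 hours 33 minutes.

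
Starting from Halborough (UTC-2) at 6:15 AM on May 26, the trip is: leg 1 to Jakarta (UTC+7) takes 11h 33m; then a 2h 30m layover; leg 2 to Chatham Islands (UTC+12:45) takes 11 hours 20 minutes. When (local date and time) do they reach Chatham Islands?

10:23 PM on May 27

Convert departure to UTC: 6:15 AM + 2:00 = 8:15 AM UTC on May 26.
Add 11 hours and 33 minutes leg 1 → 7:48 PM UTC.
Add 2 hours and 30 minutes layover in Jakarta → 10:18 PM UTC.
Add 11 hours 20 minutes leg 2 → 9:38 AM UTC (May 27).
Chatham Islands is UTC+12:45, so local arrival = 9:38 AM + 12:45 = 10:23 PM on May 27.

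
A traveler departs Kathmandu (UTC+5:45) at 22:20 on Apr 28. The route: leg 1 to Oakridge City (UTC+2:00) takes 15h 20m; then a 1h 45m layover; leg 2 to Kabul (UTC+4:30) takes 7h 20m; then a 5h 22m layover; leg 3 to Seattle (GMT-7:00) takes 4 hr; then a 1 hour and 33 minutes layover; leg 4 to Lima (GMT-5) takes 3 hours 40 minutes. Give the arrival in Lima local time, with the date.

Convert departure to UTC: 22:20 − 5:45 = 16:35 UTC on Apr 28.
Add 15 hours and 20 minutes leg 1 → 07:55 UTC (Apr 29).
Add 1 hour 45 minutes layover in Oakridge City → 09:40 UTC.
Add 7 hours and 20 minutes leg 2 → 17:00 UTC.
Add 5 hours and 22 minutes layover in Kabul → 22:22 UTC.
Add 4 hours leg 3 → 02:22 UTC (Apr 30).
Add 1 hour 33 minutes layover in Seattle → 03:55 UTC.
Add 3 hours and 40 minutes leg 4 → 07:35 UTC.
Lima is UTC−5:00, so local arrival = 07:35 − 5:00 = 02:35 on Apr 30.

02:35 on Apr 30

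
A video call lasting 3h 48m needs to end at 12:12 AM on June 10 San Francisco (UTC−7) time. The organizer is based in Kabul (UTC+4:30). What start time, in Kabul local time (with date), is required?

Target end time in UTC: 12:12 AM + 7:00 = 7:12 AM on Jun 10.
Subtract 3 hours and 48 minutes → start 3:24 AM UTC on Jun 10.
Kabul is UTC+4:30: 3:24 AM + 4:30 = 7:54 AM on Jun 10.

7:54 AM on June 10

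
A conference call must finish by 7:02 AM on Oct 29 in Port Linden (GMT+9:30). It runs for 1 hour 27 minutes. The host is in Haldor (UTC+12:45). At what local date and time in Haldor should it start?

8:50 AM on Oct 29

Target end time in UTC: 7:02 AM − 9:30 = 9:32 PM on Oct 28.
Subtract 1 hour and 27 minutes → start 8:05 PM UTC on Oct 28.
Haldor is UTC+12:45: 8:05 PM + 12:45 = 8:50 AM on Oct 29.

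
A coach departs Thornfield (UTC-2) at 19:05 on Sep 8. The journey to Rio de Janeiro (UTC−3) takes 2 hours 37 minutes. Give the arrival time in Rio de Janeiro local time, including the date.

20:42 on September 8

Rio de Janeiro is 1:00 behind Thornfield.
After 2 hours 37 minutes it is 21:42 in Thornfield.
Shift by the zone difference: 21:42 − 1:00 = 20:42 on Sep 8 in Rio de Janeiro.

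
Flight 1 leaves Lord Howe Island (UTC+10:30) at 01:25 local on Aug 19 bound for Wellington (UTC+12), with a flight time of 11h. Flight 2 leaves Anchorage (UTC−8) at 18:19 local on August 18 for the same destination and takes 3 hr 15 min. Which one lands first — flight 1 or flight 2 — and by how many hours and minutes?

the first, by 3 hours 39 minutes

Flight 1 in UTC: 01:25 − 10:30 = 14:55 on Aug 18.
+11 hours → arrive 01:55 UTC on Aug 19.
Flight 2 in UTC: 18:19 + 8:00 = 02:19 on Aug 19.
+3 hours 15 minutes → arrive 05:34 UTC on Aug 19.
Flight 1 lands earlier by 3 hours 39 minutes.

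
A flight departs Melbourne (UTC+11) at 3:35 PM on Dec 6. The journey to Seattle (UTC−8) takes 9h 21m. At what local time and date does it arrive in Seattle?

Convert departure to UTC: 3:35 PM − 11:00 = 4:35 AM UTC on Dec 6.
Add 9 hours and 21 minutes travel time → 1:56 PM UTC.
Seattle is UTC−8:00, so local arrival = 1:56 PM − 8:00 = 5:56 AM on Dec 6.

5:56 AM on December 6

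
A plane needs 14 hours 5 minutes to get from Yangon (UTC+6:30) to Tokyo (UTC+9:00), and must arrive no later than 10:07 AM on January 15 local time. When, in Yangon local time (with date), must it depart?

Target arrival in UTC: 10:07 AM − 9:00 = 1:07 AM on Jan 15.
Subtract 14 hours and 5 minutes → departure 11:02 AM UTC on Jan 14.
Yangon is UTC+6:30: 11:02 AM + 6:30 = 5:32 PM on Jan 14.

5:32 PM on Jan 14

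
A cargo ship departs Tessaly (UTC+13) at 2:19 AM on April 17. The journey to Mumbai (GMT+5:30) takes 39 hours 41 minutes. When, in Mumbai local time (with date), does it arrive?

10:30 AM on April 18

Convert departure to UTC: 2:19 AM − 13:00 = 1:19 PM UTC on Apr 16.
Add 39 hours and 41 minutes travel time → 5:00 AM UTC (Apr 18).
Mumbai is UTC+5:30, so local arrival = 5:00 AM + 5:30 = 10:30 AM on Apr 18.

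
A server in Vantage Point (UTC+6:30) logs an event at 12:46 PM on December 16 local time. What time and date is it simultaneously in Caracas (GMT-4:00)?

2:16 AM on December 16

In UTC: 12:46 PM − 6:30 = 6:16 AM on Dec 16.
Caracas is UTC−4:00: 6:16 AM − 4:00 = 2:16 AM on Dec 16.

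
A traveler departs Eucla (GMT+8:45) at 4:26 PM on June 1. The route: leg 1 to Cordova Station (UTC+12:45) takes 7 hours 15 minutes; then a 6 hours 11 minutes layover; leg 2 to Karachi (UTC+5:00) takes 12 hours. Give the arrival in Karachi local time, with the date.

2:07 PM on June 2

Convert departure to UTC: 4:26 PM − 8:45 = 7:41 AM UTC on Jun 1.
Add 7 hours and 15 minutes leg 1 → 2:56 PM UTC.
Add 6 hours 11 minutes layover in Cordova Station → 9:07 PM UTC.
Add 12 hours leg 2 → 9:07 AM UTC (Jun 2).
Karachi is UTC+5:00, so local arrival = 9:07 AM + 5:00 = 2:07 PM on Jun 2.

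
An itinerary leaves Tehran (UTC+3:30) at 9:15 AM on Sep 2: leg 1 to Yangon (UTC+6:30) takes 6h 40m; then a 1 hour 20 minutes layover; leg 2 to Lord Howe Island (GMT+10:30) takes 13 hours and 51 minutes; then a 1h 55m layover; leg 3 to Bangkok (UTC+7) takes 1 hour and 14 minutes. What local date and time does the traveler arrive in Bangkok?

Convert departure to UTC: 9:15 AM − 3:30 = 5:45 AM UTC on Sep 2.
Add 6 hours 40 minutes leg 1 → 12:25 PM UTC.
Add 1 hour 20 minutes layover in Yangon → 1:45 PM UTC.
Add 13 hours 51 minutes leg 2 → 3:36 AM UTC (Sep 3).
Add 1 hour 55 minutes layover in Lord Howe Island → 5:31 AM UTC.
Add 1 hour 14 minutes leg 3 → 6:45 AM UTC.
Bangkok is UTC+7:00, so local arrival = 6:45 AM + 7:00 = 1:45 PM on Sep 3.

1:45 PM on September 3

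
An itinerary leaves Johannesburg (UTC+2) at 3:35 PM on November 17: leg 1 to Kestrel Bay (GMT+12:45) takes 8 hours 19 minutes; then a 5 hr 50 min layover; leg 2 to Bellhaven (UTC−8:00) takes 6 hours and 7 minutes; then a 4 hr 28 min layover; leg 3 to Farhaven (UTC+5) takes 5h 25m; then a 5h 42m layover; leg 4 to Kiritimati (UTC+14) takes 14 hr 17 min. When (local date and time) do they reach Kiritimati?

Convert departure to UTC: 3:35 PM − 2:00 = 1:35 PM UTC on Nov 17.
Add 8 hours 19 minutes leg 1 → 9:54 PM UTC.
Add 5 hours and 50 minutes layover in Kestrel Bay → 3:44 AM UTC (Nov 18).
Add 6 hours 7 minutes leg 2 → 9:51 AM UTC.
Add 4 hours and 28 minutes layover in Bellhaven → 2:19 PM UTC.
Add 5 hours and 25 minutes leg 3 → 7:44 PM UTC.
Add 5 hours and 42 minutes layover in Farhaven → 1:26 AM UTC (Nov 19).
Add 14 hours and 17 minutes leg 4 → 3:43 PM UTC.
Kiritimati is UTC+14:00, so local arrival = 3:43 PM + 14:00 = 5:43 AM on Nov 20.

5:43 AM on November 20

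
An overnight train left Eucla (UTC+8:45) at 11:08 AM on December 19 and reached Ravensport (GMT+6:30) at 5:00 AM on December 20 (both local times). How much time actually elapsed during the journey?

20 hours 7 minutes

Departure in UTC: 11:08 AM − 8:45 = 2:23 AM on Dec 19.
Arrival in UTC: 5:00 AM − 6:30 = 10:30 PM on Dec 19.
Elapsed = 10:30 PM − 2:23 AM = 20 hours 7 minutes.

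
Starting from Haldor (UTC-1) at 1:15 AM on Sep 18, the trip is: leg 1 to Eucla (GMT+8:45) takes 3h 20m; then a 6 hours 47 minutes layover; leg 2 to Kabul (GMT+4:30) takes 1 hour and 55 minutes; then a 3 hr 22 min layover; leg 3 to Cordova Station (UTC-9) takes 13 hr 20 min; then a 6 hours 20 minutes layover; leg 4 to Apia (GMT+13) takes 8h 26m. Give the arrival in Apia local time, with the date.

10:45 AM on September 20

Convert departure to UTC: 1:15 AM + 1:00 = 2:15 AM UTC on Sep 18.
Add 3 hours 20 minutes leg 1 → 5:35 AM UTC.
Add 6 hours and 47 minutes layover in Eucla → 12:22 PM UTC.
Add 1 hour 55 minutes leg 2 → 2:17 PM UTC.
Add 3 hours and 22 minutes layover in Kabul → 5:39 PM UTC.
Add 13 hours 20 minutes leg 3 → 6:59 AM UTC (Sep 19).
Add 6 hours 20 minutes layover in Cordova Station → 1:19 PM UTC.
Add 8 hours and 26 minutes leg 4 → 9:45 PM UTC.
Apia is UTC+13:00, so local arrival = 9:45 PM + 13:00 = 10:45 AM on Sep 20.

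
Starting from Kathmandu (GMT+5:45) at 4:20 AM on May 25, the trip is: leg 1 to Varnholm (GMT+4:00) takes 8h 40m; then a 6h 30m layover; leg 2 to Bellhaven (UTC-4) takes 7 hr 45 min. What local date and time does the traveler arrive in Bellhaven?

5:30 PM on May 25

Convert departure to UTC: 4:20 AM − 5:45 = 10:35 PM UTC on May 24.
Add 8 hours and 40 minutes leg 1 → 7:15 AM UTC (May 25).
Add 6 hours 30 minutes layover in Varnholm → 1:45 PM UTC.
Add 7 hours 45 minutes leg 2 → 9:30 PM UTC.
Bellhaven is UTC−4:00, so local arrival = 9:30 PM − 4:00 = 5:30 PM on May 25.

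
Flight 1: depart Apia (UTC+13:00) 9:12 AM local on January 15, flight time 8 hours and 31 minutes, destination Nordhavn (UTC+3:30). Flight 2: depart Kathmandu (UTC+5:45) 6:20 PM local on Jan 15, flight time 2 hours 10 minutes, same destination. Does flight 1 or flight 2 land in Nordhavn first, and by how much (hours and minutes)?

Flight 1 in UTC: 9:12 AM − 13:00 = 8:12 PM on Jan 14.
+8 hours and 31 minutes → arrive 4:43 AM UTC on Jan 15.
Flight 2 in UTC: 6:20 PM − 5:45 = 12:35 PM on Jan 15.
+2 hours and 10 minutes → arrive 2:45 PM UTC on Jan 15.
Flight 1 lands earlier by 10 hours 2 minutes.

the first, by 10 hours 2 minutes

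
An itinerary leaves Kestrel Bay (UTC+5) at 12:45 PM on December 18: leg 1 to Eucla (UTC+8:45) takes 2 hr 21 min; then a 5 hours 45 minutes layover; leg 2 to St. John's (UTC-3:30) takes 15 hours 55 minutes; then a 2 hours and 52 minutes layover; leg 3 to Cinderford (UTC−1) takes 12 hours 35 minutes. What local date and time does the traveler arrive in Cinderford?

10:13 PM on Dec 19

Convert departure to UTC: 12:45 PM − 5:00 = 7:45 AM UTC on Dec 18.
Add 2 hours 21 minutes leg 1 → 10:06 AM UTC.
Add 5 hours and 45 minutes layover in Eucla → 3:51 PM UTC.
Add 15 hours 55 minutes leg 2 → 7:46 AM UTC (Dec 19).
Add 2 hours and 52 minutes layover in St. John's → 10:38 AM UTC.
Add 12 hours 35 minutes leg 3 → 11:13 PM UTC.
Cinderford is UTC−1:00, so local arrival = 11:13 PM − 1:00 = 10:13 PM on Dec 19.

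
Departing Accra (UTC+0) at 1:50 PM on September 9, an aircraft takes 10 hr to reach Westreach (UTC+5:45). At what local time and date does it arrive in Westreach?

Westreach is 5:45 ahead of Accra.
After 10 hours it is 11:50 PM in Accra.
Shift by the zone difference: 11:50 PM + 5:45 = 5:35 AM on Sep 10 in Westreach.

5:35 AM on September 10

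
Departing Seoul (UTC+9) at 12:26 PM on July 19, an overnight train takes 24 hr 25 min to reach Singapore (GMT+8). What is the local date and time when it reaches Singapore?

11:51 AM on July 20

Convert departure to UTC: 12:26 PM − 9:00 = 3:26 AM UTC on Jul 19.
Add 24 hours 25 minutes travel time → 3:51 AM UTC (Jul 20).
Singapore is UTC+8:00, so local arrival = 3:51 AM + 8:00 = 11:51 AM on Jul 20.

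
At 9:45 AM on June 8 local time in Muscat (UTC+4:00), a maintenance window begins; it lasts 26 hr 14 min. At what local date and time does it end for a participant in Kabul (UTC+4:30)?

Kabul is 0:30 ahead of Muscat.
After 26 hours 14 minutes it is 11:59 AM (Jun 9) in Muscat.
Shift by the zone difference: 11:59 AM + 0:30 = 12:29 PM on Jun 9 in Kabul.

12:29 PM on Jun 9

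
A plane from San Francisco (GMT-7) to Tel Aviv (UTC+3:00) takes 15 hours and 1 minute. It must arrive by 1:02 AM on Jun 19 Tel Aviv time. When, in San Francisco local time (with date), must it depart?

12:01 AM on June 18

Target arrival in UTC: 1:02 AM − 3:00 = 10:02 PM on Jun 18.
Subtract 15 hours 1 minute → departure 7:01 AM UTC on Jun 18.
San Francisco is UTC−7:00: 7:01 AM − 7:00 = 12:01 AM on Jun 18.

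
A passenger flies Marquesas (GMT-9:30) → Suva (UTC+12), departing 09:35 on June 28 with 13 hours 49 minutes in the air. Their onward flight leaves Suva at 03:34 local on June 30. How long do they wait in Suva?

Convert departure to UTC: 09:35 + 9:30 = 19:05 UTC on Jun 28.
Add 13 hours 49 minutes flight time → 08:54 UTC (Jun 29).
Suva is UTC+12:00, so local arrival = 08:54 + 12:00 = 20:54 on Jun 29.
Layover = 03:34 − 20:54 (+1 day) = 6 hours 40 minutes.

6 hours 40 minutes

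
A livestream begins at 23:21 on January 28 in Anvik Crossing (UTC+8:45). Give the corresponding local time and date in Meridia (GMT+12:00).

In UTC: 23:21 − 8:45 = 14:36 on Jan 28.
Meridia is UTC+12:00: 14:36 + 12:00 = 02:36 on Jan 29.

02:36 on Jan 29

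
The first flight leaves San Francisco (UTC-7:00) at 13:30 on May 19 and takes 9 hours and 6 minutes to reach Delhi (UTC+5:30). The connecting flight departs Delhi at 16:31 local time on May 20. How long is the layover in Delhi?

5 hours 25 minutes

Convert departure to UTC: 13:30 + 7:00 = 20:30 UTC on May 19.
Add 9 hours 6 minutes flight time → 05:36 UTC (May 20).
Delhi is UTC+5:30, so local arrival = 05:36 + 5:30 = 11:06 on May 20.
Layover = 16:31 − 11:06 = 5 hours 25 minutes.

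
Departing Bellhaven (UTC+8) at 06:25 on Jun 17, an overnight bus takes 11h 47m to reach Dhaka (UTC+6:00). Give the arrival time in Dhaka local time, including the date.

Convert departure to UTC: 06:25 − 8:00 = 22:25 UTC on Jun 16.
Add 11 hours 47 minutes travel time → 10:12 UTC (Jun 17).
Dhaka is UTC+6:00, so local arrival = 10:12 + 6:00 = 16:12 on Jun 17.

16:12 on June 17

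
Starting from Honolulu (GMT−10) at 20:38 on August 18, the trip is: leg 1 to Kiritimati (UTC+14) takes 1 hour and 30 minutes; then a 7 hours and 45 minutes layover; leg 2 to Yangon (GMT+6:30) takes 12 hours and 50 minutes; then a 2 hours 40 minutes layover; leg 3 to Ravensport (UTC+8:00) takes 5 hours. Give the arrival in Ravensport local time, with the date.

20:23 on Aug 20

Convert departure to UTC: 20:38 + 10:00 = 06:38 UTC on Aug 19.
Add 1 hour and 30 minutes leg 1 → 08:08 UTC.
Add 7 hours 45 minutes layover in Kiritimati → 15:53 UTC.
Add 12 hours 50 minutes leg 2 → 04:43 UTC (Aug 20).
Add 2 hours 40 minutes layover in Yangon → 07:23 UTC.
Add 5 hours leg 3 → 12:23 UTC.
Ravensport is UTC+8:00, so local arrival = 12:23 + 8:00 = 20:23 on Aug 20.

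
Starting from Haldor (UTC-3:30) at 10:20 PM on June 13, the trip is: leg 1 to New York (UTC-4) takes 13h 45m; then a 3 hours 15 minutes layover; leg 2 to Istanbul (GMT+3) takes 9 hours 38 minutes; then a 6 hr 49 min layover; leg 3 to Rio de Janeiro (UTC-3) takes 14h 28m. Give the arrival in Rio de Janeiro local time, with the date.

Convert departure to UTC: 10:20 PM + 3:30 = 1:50 AM UTC on Jun 14.
Add 13 hours 45 minutes leg 1 → 3:35 PM UTC.
Add 3 hours 15 minutes layover in New York → 6:50 PM UTC.
Add 9 hours 38 minutes leg 2 → 4:28 AM UTC (Jun 15).
Add 6 hours and 49 minutes layover in Istanbul → 11:17 AM UTC.
Add 14 hours and 28 minutes leg 3 → 1:45 AM UTC (Jun 16).
Rio de Janeiro is UTC−3:00, so local arrival = 1:45 AM − 3:00 = 10:45 PM on Jun 15.

10:45 PM on June 15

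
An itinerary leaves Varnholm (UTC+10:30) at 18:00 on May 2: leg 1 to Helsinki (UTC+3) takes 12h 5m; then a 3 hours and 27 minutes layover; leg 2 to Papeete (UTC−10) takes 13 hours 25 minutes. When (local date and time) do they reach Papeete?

02:27 on May 3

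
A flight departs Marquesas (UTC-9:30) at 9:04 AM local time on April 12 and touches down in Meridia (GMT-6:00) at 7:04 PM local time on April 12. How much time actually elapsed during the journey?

6 hours 30 minutes

Departure in UTC: 9:04 AM + 9:30 = 6:34 PM on Apr 12.
Arrival in UTC: 7:04 PM + 6:00 = 1:04 AM on Apr 13.
Elapsed = 1:04 AM − 6:34 PM (+1 day) = 6 hours 30 minutes.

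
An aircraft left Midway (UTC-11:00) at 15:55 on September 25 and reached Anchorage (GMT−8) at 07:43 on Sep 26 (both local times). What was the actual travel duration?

Anchorage is 3:00 ahead of Midway.
Clock-face elapsed time (ignoring zones) is 15 hours 48 minutes.
Actual elapsed = 15 hours 48 minutes − 3:00 = 12 hours 48 minutes.

12 hours 48 minutes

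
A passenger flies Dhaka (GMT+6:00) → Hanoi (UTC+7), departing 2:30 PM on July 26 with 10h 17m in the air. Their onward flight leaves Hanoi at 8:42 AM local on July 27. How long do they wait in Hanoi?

6 hours 55 minutes

Convert departure to UTC: 2:30 PM − 6:00 = 8:30 AM UTC on Jul 26.
Add 10 hours 17 minutes flight time → 6:47 PM UTC.
Hanoi is UTC+7:00, so local arrival = 6:47 PM + 7:00 = 1:47 AM on Jul 27.
Layover = 8:42 AM − 1:47 AM = 6 hours 55 minutes.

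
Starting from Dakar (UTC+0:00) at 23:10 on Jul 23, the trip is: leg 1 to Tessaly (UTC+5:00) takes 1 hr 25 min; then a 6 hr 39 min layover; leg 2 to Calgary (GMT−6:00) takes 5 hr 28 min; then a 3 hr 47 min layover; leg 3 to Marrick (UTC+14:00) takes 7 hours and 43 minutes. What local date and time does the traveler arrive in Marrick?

Dakar is at UTC+0, so departure is already 23:10 UTC on Jul 23.
Add 1 hour and 25 minutes leg 1 → 00:35 UTC (Jul 24).
Add 6 hours 39 minutes layover in Tessaly → 07:14 UTC.
Add 5 hours 28 minutes leg 2 → 12:42 UTC.
Add 3 hours and 47 minutes layover in Calgary → 16:29 UTC.
Add 7 hours 43 minutes leg 3 → 00:12 UTC (Jul 25).
Marrick is UTC+14:00, so local arrival = 00:12 + 14:00 = 14:12 on Jul 25.

14:12 on July 25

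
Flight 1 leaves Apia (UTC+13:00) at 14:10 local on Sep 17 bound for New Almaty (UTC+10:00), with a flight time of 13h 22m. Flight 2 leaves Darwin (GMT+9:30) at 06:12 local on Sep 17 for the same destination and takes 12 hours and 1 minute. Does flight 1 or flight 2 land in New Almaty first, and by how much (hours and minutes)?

the second, by 5 hours 49 minutes

Flight 1 in UTC: 14:10 − 13:00 = 01:10 on Sep 17.
+13 hours 22 minutes → arrive 14:32 UTC on Sep 17.
Flight 2 in UTC: 06:12 − 9:30 = 20:42 on Sep 16.
+12 hours 1 minute → arrive 08:43 UTC on Sep 17.
Flight 2 lands earlier by 5 hours 49 minutes.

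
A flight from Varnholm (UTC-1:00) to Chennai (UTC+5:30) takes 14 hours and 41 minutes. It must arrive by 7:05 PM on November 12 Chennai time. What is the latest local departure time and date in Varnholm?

9:54 PM on Nov 11

Target arrival in UTC: 7:05 PM − 5:30 = 1:35 PM on Nov 12.
Subtract 14 hours 41 minutes → departure 10:54 PM UTC on Nov 11.
Varnholm is UTC−1:00: 10:54 PM − 1:00 = 9:54 PM on Nov 11.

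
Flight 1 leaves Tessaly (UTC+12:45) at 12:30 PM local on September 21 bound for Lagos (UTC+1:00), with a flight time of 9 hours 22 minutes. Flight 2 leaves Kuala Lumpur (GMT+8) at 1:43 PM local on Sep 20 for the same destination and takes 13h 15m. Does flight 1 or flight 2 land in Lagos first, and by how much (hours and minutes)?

Flight 1 in UTC: 12:30 PM − 12:45 = 11:45 PM on Sep 20.
+9 hours and 22 minutes → arrive 9:07 AM UTC on Sep 21.
Flight 2 in UTC: 1:43 PM − 8:00 = 5:43 AM on Sep 20.
+13 hours 15 minutes → arrive 6:58 PM UTC on Sep 20.
Flight 2 lands earlier by 14 hours 9 minutes.

the second, by 14 hours 9 minutes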